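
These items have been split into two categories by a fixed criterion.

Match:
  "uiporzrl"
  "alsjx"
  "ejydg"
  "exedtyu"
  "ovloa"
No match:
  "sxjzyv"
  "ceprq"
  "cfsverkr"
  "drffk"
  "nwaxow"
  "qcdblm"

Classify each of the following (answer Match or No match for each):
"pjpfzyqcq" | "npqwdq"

All 'Match' examples share one property — starts with a vowel — and every 'No match' example lacks it.
No match: "pjpfzyqcq", since starts with 'p'.
No match: "npqwdq", since starts with 'n'.

No match, No match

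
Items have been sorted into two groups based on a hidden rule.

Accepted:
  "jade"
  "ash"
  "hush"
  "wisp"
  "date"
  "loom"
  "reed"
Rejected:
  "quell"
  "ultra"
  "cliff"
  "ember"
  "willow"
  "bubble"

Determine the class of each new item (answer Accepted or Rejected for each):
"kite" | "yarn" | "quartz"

Accepted, Accepted, Rejected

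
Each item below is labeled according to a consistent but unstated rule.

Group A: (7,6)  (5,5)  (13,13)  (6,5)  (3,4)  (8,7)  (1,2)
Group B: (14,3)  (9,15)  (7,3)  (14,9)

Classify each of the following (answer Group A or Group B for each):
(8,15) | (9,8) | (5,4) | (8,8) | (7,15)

A rule that fits every label: |first − second| ≤ 1 — true of each 'Group A' example, false of each 'Group B' one.

Group B, Group A, Group A, Group A, Group B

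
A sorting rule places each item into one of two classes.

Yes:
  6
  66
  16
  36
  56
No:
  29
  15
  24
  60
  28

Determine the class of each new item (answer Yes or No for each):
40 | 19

The simplest hypothesis consistent with all the labels is: ends in digit 6.
40: last digit 0, does not pass → No.
19: last digit 9, does not pass → No.

No, No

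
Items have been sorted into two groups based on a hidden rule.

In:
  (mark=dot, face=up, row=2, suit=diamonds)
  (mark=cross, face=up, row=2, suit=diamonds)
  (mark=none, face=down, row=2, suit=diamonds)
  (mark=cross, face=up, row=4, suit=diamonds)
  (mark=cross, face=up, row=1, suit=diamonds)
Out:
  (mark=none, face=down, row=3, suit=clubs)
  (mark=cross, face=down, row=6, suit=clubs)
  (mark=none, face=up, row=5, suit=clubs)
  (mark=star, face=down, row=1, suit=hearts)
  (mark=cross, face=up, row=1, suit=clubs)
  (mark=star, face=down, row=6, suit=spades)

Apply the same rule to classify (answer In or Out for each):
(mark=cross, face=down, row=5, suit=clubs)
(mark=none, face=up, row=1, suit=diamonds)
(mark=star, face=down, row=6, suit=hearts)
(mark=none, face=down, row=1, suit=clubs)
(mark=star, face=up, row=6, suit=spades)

The pattern is that an item is 'In' exactly when: suit is diamonds.

Out, In, Out, Out, Out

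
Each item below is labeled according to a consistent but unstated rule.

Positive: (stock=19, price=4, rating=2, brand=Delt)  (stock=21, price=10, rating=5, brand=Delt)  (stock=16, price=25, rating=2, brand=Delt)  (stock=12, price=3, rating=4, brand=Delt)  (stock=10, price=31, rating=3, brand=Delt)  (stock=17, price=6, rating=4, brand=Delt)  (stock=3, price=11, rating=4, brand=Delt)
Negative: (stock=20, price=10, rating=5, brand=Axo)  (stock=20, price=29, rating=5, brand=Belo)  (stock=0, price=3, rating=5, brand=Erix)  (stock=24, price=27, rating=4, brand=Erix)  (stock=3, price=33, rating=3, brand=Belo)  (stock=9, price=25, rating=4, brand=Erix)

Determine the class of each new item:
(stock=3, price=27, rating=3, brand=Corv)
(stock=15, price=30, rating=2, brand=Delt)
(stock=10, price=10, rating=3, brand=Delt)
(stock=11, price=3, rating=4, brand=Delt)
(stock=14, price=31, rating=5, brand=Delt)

Comparing the two groups points to one rule — brand is Delt.
Negative: (stock=3, price=27, rating=3, brand=Corv), since brand is Corv.
Positive: (stock=15, price=30, rating=2, brand=Delt), since brand is Delt.
Positive: (stock=10, price=10, rating=3, brand=Delt), since brand is Delt.
Positive: (stock=11, price=3, rating=4, brand=Delt), since brand is Delt.
Positive: (stock=14, price=31, rating=5, brand=Delt), since brand is Delt.

Negative, Positive, Positive, Positive, Positive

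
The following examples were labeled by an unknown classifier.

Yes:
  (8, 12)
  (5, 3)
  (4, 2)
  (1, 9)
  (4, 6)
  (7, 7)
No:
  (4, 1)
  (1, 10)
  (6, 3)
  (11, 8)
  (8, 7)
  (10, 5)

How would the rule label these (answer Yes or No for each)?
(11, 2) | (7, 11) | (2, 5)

No, Yes, No

All 'Yes' examples share one property — sum is even — and every 'No' example lacks it.
(11, 2) — 11+2 = 13, hence No.
(7, 11) — 7+11 = 18, hence Yes.
(2, 5) — 2+5 = 7, hence No.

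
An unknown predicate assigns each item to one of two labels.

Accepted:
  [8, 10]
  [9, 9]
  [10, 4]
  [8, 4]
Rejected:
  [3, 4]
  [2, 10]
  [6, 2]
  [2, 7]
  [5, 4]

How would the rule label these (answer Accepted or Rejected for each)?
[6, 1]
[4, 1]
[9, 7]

'Accepted' ⟺ first ≥ 7.
[6, 1] → first 6 → Rejected. [4, 1] → first 4 → Rejected. [9, 7] → first 9 → Accepted.

Rejected, Rejected, Accepted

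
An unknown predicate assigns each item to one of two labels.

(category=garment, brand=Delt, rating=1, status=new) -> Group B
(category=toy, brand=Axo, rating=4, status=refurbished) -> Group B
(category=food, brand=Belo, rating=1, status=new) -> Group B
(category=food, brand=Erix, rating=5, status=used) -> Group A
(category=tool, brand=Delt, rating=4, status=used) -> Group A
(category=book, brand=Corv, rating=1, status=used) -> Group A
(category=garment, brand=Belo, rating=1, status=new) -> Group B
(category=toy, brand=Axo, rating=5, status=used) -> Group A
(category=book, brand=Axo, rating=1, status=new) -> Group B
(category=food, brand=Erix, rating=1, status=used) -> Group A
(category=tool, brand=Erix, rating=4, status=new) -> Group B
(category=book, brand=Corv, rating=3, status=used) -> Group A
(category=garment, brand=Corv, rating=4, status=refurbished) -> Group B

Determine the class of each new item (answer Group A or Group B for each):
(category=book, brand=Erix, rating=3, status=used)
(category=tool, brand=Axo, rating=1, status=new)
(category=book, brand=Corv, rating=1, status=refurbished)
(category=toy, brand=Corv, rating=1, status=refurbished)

All 'Group A' examples share one property — status is used — and every 'Group B' example lacks it.

Group A, Group B, Group B, Group B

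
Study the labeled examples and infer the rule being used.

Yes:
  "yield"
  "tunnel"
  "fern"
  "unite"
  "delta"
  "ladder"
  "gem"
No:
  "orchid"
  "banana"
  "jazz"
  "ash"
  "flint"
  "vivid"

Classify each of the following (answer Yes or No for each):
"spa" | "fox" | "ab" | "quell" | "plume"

No, No, No, Yes, Yes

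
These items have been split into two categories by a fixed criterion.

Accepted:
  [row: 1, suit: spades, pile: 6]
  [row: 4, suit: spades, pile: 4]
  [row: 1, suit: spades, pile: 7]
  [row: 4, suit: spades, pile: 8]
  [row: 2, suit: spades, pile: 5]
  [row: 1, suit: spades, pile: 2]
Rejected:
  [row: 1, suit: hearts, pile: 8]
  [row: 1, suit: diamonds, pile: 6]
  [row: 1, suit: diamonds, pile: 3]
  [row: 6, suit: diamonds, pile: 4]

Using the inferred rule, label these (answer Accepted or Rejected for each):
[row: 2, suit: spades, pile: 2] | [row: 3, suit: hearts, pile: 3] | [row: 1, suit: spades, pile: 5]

The distinguishing property — suit is spades — holds for all the 'Accepted' cases and none of the 'Rejected' cases.
[row: 2, suit: spades, pile: 2]: suit is spades, qualifies → Accepted.
[row: 3, suit: hearts, pile: 3]: suit is hearts, does not fit → Rejected.
[row: 1, suit: spades, pile: 5]: suit is spades, qualifies → Accepted.

Accepted, Rejected, Accepted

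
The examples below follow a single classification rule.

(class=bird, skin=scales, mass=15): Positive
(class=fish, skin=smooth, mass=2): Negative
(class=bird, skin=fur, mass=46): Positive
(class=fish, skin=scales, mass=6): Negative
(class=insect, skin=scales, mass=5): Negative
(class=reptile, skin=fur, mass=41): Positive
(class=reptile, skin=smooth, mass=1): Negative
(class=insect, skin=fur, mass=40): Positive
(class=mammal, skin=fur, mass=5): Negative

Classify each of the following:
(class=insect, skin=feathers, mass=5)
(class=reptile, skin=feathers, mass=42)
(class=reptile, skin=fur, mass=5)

Negative, Positive, Negative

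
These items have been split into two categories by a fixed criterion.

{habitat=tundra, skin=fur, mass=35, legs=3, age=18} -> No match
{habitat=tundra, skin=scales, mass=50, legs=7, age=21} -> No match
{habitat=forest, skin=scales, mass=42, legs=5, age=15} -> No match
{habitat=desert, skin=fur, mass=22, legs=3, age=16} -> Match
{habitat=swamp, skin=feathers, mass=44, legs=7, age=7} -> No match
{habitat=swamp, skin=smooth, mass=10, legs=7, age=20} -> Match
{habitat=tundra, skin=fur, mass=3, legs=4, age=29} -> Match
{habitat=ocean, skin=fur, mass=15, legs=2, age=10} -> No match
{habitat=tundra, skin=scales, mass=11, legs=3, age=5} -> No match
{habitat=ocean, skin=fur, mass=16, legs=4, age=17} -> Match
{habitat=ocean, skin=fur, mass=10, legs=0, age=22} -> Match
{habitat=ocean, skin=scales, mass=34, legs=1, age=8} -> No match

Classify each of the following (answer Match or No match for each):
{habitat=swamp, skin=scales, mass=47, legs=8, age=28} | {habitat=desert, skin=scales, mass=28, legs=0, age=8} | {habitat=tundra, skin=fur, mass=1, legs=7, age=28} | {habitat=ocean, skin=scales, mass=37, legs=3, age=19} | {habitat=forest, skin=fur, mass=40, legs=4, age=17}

The simplest hypothesis consistent with all the labels is: age ≥ 15 AND mass ≤ 22.
{habitat=swamp, skin=scales, mass=47, legs=8, age=28}: age = 28, mass = 47 — lacks this property, so No match. {habitat=desert, skin=scales, mass=28, legs=0, age=8}: age = 8, mass = 28 — lacks this property, so No match. {habitat=tundra, skin=fur, mass=1, legs=7, age=28}: age = 28, mass = 1 — matches, so Match. {habitat=ocean, skin=scales, mass=37, legs=3, age=19}: age = 19, mass = 37 — lacks this property, so No match. {habitat=forest, skin=fur, mass=40, legs=4, age=17}: age = 17, mass = 40 — lacks this property, so No match.

No match, No match, Match, No match, No match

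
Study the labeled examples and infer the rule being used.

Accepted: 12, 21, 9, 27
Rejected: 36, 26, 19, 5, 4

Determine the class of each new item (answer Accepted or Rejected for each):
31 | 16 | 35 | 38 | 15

Rejected, Rejected, Rejected, Rejected, Accepted

The distinguishing property — multiple of 3 AND at most 27 — holds for all the 'Accepted' cases and none of the 'Rejected' cases.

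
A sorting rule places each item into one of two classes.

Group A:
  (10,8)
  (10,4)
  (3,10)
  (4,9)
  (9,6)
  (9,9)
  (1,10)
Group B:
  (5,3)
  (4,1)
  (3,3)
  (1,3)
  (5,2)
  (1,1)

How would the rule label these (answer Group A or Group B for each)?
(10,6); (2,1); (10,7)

A rule that fits every label: sum ≥ 11 — true of each 'Group A' example, false of each 'Group B' one.
Group A: (10,6), since 10+6 = 16. Group B: (2,1), since 2+1 = 3. Group A: (10,7), since 10+7 = 17.

Group A, Group B, Group A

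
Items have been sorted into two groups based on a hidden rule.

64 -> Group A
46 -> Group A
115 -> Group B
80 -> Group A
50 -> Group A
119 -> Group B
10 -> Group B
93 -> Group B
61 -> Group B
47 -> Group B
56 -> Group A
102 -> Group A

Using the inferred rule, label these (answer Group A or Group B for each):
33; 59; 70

The rule appears to be: even AND at least 46.
33 → 33 is odd, 33 < 46 → Group B.
59 → 59 is odd, 59 ≥ 46 → Group B.
70 → 70 is even, 70 ≥ 46 → Group A.

Group B, Group B, Group A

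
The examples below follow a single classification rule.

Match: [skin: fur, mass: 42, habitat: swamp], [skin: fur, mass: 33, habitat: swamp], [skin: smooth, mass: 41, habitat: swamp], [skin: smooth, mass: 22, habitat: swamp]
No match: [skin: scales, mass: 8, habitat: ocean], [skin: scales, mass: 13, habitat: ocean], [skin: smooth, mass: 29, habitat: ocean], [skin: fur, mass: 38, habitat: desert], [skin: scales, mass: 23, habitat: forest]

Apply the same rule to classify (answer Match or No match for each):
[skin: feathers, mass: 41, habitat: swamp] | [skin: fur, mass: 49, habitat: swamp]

Checking candidate rules against both groups, what survives is: habitat is swamp.
[skin: feathers, mass: 41, habitat: swamp]: Match (habitat is swamp). [skin: fur, mass: 49, habitat: swamp]: Match (habitat is swamp).

Match, Match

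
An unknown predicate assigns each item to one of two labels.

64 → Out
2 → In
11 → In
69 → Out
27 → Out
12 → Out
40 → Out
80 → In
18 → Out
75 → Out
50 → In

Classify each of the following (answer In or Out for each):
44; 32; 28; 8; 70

In, In, Out, In, Out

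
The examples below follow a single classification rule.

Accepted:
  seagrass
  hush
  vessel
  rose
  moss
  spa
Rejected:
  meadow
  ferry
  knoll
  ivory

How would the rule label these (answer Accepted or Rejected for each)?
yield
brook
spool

The classifier is using: contains 's'.

Rejected, Rejected, Accepted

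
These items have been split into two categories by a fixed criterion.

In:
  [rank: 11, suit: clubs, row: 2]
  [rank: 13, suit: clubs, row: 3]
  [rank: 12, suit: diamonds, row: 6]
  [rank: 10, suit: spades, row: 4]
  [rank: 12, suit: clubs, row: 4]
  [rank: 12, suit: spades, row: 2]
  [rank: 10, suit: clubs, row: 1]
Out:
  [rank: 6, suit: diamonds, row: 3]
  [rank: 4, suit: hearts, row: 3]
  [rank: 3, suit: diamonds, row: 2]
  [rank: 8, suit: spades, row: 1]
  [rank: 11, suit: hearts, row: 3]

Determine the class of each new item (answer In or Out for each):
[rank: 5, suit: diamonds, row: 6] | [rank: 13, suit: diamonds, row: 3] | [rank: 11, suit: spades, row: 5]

Out, In, In

One predicate separates the groups cleanly: suit is not hearts AND rank ≥ 10.
[rank: 5, suit: diamonds, row: 6] — suit is diamonds, rank = 5, hence Out.
[rank: 13, suit: diamonds, row: 3] — suit is diamonds, rank = 13, hence In.
[rank: 11, suit: spades, row: 5] — suit is spades, rank = 11, hence In.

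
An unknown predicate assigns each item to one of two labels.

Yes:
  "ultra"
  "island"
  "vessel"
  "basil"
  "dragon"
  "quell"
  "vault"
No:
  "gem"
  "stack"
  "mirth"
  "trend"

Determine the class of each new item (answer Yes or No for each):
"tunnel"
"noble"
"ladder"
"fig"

The rule appears to be: has ≥ 2 vowels.

Yes, Yes, Yes, No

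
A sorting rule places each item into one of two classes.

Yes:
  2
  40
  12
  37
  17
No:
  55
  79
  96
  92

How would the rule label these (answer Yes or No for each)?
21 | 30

Yes, Yes

The common property of the 'Yes' items is: at most 40. No 'No' item has it.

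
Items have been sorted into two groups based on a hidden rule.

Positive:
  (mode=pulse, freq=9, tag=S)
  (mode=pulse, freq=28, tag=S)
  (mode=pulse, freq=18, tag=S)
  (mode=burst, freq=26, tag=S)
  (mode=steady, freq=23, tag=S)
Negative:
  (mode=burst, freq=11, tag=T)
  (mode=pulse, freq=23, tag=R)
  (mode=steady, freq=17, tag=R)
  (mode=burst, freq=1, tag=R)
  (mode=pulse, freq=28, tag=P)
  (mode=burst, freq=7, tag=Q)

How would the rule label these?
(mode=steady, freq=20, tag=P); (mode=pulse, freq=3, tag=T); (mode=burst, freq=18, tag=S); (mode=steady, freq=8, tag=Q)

The simplest hypothesis consistent with all the labels is: tag is S.
(mode=steady, freq=20, tag=P): tag is P — does not satisfy this, so Negative.
(mode=pulse, freq=3, tag=T): tag is T — does not satisfy this, so Negative.
(mode=burst, freq=18, tag=S): tag is S — satisfies this, so Positive.
(mode=steady, freq=8, tag=Q): tag is Q — does not satisfy this, so Negative.

Negative, Negative, Positive, Negative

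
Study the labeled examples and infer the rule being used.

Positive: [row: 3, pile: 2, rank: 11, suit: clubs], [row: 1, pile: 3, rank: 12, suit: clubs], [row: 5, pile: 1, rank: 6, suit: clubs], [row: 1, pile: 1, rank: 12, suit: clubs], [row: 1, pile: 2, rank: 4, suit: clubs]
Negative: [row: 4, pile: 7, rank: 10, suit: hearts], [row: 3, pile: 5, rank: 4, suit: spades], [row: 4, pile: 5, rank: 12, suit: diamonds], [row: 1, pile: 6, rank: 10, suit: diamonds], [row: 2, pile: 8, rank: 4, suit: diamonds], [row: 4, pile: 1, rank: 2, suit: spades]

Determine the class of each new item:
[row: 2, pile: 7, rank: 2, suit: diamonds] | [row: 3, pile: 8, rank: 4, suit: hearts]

Negative, Negative

Comparing the two groups points to one rule — suit is clubs.
[row: 2, pile: 7, rank: 2, suit: diamonds]: suit is diamonds — doesn't match, so Negative.
[row: 3, pile: 8, rank: 4, suit: hearts]: suit is hearts — doesn't match, so Negative.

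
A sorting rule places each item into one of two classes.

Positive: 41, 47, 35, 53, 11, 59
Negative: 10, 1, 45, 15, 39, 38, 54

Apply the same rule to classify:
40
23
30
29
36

Negative, Positive, Negative, Positive, Negative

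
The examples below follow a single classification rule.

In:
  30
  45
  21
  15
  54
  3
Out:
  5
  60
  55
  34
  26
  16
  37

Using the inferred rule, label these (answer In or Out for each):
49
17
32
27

Out, Out, Out, In

The common property of the 'In' items is: multiple of 3 AND at most 54. No 'Out' item has it.
49: 49 = 3·16 + 1, 49 ≤ 54, doesn't match → Out. 17: 17 = 3·5 + 2, 17 ≤ 54, doesn't match → Out. 32: 32 = 3·10 + 2, 32 ≤ 54, doesn't match → Out. 27: 27 = 3·9, 27 ≤ 54, satisfies this → In.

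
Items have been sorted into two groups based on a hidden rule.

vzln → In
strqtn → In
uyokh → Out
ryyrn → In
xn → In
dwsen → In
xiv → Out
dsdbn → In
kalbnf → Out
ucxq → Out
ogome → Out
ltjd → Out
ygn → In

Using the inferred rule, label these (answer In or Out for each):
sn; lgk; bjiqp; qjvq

In, Out, Out, Out

'In' ⟺ ends with 'n'.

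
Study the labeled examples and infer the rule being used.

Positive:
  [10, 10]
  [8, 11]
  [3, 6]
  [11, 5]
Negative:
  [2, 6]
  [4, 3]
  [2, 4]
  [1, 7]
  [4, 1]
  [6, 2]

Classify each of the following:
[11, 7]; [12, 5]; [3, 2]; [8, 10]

Positive, Positive, Negative, Positive

A rule that fits every label: sum ≥ 9 — true of each 'Positive' example, false of each 'Negative' one.
[11, 7] → 11+7 = 18 → Positive. [12, 5] → 12+5 = 17 → Positive. [3, 2] → 3+2 = 5 → Negative. [8, 10] → 8+10 = 18 → Positive.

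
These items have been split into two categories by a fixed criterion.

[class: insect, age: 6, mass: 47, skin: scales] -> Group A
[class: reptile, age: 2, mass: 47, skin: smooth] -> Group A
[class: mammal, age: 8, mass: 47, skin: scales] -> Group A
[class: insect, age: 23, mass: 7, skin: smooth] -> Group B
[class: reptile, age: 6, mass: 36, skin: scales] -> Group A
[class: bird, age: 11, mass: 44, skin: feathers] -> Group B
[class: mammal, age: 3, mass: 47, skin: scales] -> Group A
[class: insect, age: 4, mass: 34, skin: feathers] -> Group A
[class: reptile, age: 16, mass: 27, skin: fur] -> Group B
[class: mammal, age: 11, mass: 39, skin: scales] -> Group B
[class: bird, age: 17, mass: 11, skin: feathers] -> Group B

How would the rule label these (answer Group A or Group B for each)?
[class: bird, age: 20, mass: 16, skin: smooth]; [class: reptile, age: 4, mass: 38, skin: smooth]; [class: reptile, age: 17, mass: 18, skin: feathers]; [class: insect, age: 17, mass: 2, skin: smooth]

Group B, Group A, Group B, Group B

One predicate separates the groups cleanly: age ≤ 8.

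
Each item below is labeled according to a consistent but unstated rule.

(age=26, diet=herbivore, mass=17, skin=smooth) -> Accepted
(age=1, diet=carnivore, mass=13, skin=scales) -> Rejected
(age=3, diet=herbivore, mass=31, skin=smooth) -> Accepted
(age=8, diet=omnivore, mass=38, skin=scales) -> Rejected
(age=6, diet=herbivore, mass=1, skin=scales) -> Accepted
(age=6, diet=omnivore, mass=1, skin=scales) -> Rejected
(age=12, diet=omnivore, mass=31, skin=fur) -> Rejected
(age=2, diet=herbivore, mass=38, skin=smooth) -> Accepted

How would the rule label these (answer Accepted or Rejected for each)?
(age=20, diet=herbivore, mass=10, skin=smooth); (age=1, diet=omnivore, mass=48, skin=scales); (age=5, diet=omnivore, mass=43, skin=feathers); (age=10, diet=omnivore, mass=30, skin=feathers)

Accepted, Rejected, Rejected, Rejected

The common property of the 'Accepted' items is: diet is herbivore. No 'Rejected' item has it.
(age=20, diet=herbivore, mass=10, skin=smooth): diet is herbivore — has this property, so Accepted. (age=1, diet=omnivore, mass=48, skin=scales): diet is omnivore — does not satisfy this, so Rejected. (age=5, diet=omnivore, mass=43, skin=feathers): diet is omnivore — does not satisfy this, so Rejected. (age=10, diet=omnivore, mass=30, skin=feathers): diet is omnivore — does not satisfy this, so Rejected.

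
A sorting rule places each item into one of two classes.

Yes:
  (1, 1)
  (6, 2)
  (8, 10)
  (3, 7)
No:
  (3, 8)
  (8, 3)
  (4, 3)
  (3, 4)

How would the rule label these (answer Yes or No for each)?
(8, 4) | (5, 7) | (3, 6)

Yes, Yes, No

The distinguishing property — sum is even — holds for all the 'Yes' cases and none of the 'No' cases.
(8, 4): Yes (8+4 = 12).
(5, 7): Yes (5+7 = 12).
(3, 6): No (3+6 = 9).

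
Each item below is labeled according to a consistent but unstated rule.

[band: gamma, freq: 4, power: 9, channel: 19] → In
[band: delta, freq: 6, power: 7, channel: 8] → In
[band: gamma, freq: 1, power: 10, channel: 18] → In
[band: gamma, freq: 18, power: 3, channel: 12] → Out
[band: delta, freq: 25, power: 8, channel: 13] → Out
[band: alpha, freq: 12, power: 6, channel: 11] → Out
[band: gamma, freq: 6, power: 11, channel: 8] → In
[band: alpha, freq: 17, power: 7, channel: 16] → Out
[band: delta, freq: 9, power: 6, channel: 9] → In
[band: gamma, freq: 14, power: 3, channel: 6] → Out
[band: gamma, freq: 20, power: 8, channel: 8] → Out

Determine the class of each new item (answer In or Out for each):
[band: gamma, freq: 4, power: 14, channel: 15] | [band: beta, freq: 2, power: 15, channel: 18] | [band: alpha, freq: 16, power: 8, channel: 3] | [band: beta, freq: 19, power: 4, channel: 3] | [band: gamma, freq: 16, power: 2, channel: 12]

The common property of the 'In' items is: freq ≤ 9. No 'Out' item has it.

In, In, Out, Out, Out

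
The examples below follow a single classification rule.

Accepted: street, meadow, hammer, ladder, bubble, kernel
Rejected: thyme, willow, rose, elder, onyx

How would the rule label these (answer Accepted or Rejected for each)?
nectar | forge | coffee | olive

Accepted, Rejected, Accepted, Rejected

Rule: length 6 AND contains 'e'. This holds for each 'Accepted' example and fails for each 'Rejected' one.
nectar — length 6, has 'e', hence Accepted. forge — length 5, has 'e', hence Rejected. coffee — length 6, has 'e', hence Accepted. olive — length 5, has 'e', hence Rejected.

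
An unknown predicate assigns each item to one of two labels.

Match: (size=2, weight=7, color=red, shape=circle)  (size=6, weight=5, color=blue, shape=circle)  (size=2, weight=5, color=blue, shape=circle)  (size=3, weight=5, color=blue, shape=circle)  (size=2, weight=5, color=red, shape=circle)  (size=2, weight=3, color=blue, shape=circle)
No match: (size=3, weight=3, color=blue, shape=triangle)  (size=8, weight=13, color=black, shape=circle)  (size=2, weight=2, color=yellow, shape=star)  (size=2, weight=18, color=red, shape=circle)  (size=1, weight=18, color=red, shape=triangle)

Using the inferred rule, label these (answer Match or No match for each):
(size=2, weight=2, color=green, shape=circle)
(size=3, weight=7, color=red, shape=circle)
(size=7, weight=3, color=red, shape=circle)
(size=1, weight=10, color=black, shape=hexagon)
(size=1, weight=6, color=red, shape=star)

The simplest hypothesis consistent with all the labels is: shape is circle AND weight ≤ 7.
(size=2, weight=2, color=green, shape=circle) → shape is circle, weight = 2 → Match. (size=3, weight=7, color=red, shape=circle) → shape is circle, weight = 7 → Match. (size=7, weight=3, color=red, shape=circle) → shape is circle, weight = 3 → Match. (size=1, weight=10, color=black, shape=hexagon) → shape is hexagon, weight = 10 → No match. (size=1, weight=6, color=red, shape=star) → shape is star, weight = 6 → No match.

Match, Match, Match, No match, No match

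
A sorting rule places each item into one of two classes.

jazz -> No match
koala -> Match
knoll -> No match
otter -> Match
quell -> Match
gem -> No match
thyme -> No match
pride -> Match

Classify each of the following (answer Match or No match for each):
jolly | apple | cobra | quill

The distinguishing property — has ≥ 2 vowels — holds for all the 'Match' cases and none of the 'No match' cases.
jolly: 1 vowel — lacks this property, so No match.
apple: 2 vowels — qualifies, so Match.
cobra: 2 vowels — qualifies, so Match.
quill: 2 vowels — qualifies, so Match.

No match, Match, Match, Match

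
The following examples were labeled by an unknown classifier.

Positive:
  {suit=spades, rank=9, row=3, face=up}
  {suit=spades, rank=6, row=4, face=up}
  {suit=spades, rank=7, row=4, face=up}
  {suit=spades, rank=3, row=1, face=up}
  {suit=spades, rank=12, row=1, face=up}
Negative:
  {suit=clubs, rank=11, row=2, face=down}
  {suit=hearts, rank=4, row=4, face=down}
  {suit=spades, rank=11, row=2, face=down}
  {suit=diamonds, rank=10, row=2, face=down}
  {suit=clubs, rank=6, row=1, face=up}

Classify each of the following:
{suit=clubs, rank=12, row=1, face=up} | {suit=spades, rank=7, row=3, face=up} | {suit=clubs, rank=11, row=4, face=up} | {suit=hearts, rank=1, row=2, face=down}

Negative, Positive, Negative, Negative

The pattern is that an item is 'Positive' exactly when: suit is spades AND face is up.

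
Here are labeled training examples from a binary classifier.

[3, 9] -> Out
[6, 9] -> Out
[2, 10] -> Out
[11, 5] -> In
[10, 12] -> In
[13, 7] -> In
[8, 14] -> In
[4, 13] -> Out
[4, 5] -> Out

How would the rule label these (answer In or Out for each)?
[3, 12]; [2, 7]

Out, Out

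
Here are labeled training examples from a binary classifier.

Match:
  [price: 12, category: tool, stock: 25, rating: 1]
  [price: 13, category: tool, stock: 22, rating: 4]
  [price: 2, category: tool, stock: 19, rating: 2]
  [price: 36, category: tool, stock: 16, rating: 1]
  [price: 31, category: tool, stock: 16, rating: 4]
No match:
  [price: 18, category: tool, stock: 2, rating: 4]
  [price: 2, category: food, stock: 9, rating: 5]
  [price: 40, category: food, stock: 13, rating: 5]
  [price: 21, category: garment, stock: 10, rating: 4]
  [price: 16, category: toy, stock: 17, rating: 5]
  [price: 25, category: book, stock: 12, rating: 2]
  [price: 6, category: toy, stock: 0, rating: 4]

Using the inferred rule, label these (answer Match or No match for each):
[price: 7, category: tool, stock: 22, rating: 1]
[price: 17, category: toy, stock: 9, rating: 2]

Match, No match

The rule appears to be: category is tool AND stock ≥ 9.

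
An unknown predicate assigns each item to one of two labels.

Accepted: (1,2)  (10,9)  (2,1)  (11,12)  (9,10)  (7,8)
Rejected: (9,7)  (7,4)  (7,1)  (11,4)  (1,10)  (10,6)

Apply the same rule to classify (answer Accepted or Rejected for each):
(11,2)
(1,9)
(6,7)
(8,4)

Rejected, Rejected, Accepted, Rejected

All 'Accepted' examples share one property — |first − second| ≤ 1 — and every 'Rejected' example lacks it.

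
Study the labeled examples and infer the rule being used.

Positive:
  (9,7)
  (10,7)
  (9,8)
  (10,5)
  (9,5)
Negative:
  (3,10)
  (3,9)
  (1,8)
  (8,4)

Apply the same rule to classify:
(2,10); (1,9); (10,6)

The common property of the 'Positive' items is: sum ≥ 14. No 'Negative' item has it.
(2,10): Negative (2+10 = 12).
(1,9): Negative (1+9 = 10).
(10,6): Positive (10+6 = 16).

Negative, Negative, Positive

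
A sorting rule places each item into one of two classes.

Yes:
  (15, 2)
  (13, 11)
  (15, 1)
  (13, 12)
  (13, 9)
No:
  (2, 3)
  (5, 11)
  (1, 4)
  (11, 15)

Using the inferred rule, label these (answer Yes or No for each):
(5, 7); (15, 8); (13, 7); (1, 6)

The pattern is that an item is 'Yes' exactly when: first > second.
(5, 7): No (5 < 7).
(15, 8): Yes (15 > 8).
(13, 7): Yes (13 > 7).
(1, 6): No (1 < 6).

No, Yes, Yes, No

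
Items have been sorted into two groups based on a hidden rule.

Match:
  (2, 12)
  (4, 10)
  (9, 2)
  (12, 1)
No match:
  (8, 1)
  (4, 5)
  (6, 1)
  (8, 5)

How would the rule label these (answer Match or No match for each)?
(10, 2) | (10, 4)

Match, Match

The simplest hypothesis consistent with all the labels is: max ≥ 9.
Match: (10, 2), since max 10. Match: (10, 4), since max 10.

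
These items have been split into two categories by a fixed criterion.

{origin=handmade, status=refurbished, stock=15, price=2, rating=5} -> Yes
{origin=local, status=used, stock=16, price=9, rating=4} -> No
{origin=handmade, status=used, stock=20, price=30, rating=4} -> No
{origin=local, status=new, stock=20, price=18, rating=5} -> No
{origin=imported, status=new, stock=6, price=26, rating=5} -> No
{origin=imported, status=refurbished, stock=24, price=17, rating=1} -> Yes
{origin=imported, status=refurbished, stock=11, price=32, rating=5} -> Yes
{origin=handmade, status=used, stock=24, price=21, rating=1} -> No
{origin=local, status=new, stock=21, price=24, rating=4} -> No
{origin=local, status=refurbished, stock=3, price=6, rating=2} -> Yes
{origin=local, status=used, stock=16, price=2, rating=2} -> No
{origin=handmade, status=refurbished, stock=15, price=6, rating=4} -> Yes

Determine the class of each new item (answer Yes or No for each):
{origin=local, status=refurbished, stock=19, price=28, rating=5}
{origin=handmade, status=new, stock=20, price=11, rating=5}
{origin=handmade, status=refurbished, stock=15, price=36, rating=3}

Looking at the examples, the only property every 'Yes' case has and every 'No' case lacks is: status is refurbished.
{origin=local, status=refurbished, stock=19, price=28, rating=5}: Yes (status is refurbished).
{origin=handmade, status=new, stock=20, price=11, rating=5}: No (status is new).
{origin=handmade, status=refurbished, stock=15, price=36, rating=3}: Yes (status is refurbished).

Yes, No, Yes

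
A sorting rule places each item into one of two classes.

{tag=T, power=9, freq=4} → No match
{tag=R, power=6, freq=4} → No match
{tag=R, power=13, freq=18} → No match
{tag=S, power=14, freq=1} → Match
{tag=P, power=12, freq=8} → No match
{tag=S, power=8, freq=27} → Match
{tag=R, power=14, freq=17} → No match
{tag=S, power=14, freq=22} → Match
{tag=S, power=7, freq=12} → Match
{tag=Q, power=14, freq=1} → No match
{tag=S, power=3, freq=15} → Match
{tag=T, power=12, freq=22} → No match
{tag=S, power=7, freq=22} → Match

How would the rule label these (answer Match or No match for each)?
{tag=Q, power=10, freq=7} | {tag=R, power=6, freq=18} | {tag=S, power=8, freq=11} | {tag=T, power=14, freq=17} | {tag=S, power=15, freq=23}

Rule: tag is S. This holds for each 'Match' example and fails for each 'No match' one.

No match, No match, Match, No match, Match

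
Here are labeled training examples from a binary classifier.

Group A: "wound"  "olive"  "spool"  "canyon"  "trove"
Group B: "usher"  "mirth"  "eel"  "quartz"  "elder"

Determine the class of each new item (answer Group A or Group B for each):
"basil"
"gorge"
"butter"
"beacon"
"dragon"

Group B, Group A, Group B, Group A, Group A

Looking at the examples, the only property every 'Group A' case has and every 'Group B' case lacks is: contains 'o'.
"basil": Group B (no 'o'). "gorge": Group A (has 'o'). "butter": Group B (no 'o'). "beacon": Group A (has 'o'). "dragon": Group A (has 'o').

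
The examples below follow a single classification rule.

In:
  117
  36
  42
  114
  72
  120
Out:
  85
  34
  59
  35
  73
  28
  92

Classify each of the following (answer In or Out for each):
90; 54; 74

In, In, Out

The distinguishing property — multiple of 3 — holds for all the 'In' cases and none of the 'Out' cases.
90 — 90 = 3·30, hence In.
54 — 54 = 3·18, hence In.
74 — 74 = 3·24 + 2, hence Out.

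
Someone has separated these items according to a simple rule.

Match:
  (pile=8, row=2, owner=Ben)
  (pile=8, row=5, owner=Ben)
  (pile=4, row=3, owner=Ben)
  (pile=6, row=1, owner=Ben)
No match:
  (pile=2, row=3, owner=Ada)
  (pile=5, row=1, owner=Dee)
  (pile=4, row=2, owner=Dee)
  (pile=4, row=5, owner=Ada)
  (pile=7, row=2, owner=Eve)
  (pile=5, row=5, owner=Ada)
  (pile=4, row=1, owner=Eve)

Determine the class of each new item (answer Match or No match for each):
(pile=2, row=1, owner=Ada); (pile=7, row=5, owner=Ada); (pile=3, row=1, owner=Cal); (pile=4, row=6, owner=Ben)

'Match' ⟺ owner is Ben.

No match, No match, No match, Match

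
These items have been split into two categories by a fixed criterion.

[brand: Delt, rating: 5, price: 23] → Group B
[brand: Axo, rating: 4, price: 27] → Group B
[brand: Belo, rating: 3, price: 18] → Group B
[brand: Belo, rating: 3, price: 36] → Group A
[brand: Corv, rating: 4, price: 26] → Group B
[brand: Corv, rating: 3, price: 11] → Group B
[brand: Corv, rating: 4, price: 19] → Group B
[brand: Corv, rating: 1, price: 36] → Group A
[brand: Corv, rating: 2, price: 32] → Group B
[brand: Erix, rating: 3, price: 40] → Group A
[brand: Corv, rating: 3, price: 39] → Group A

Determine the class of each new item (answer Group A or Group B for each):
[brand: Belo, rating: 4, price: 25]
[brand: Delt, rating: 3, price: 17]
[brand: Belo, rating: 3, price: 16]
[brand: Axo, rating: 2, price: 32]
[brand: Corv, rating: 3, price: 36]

'Group A' ⟺ price ≥ 36.
Group B: [brand: Belo, rating: 4, price: 25], since price = 25. Group B: [brand: Delt, rating: 3, price: 17], since price = 17. Group B: [brand: Belo, rating: 3, price: 16], since price = 16. Group B: [brand: Axo, rating: 2, price: 32], since price = 32. Group A: [brand: Corv, rating: 3, price: 36], since price = 36.

Group B, Group B, Group B, Group B, Group A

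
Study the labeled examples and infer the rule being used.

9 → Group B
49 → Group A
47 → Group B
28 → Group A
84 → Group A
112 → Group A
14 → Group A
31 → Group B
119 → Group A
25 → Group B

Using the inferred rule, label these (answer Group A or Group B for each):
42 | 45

Group A, Group B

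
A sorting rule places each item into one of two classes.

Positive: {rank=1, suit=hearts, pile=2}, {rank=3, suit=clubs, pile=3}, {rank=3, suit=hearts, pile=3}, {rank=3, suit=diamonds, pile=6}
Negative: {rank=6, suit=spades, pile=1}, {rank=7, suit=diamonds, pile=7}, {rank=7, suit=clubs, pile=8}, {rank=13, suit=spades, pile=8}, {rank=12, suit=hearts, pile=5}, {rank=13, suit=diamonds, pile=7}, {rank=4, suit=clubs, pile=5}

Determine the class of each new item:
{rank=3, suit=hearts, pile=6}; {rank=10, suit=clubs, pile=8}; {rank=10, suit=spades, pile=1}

The simplest hypothesis consistent with all the labels is: rank ≤ 3.
{rank=3, suit=hearts, pile=6}: rank = 3 — passes, so Positive.
{rank=10, suit=clubs, pile=8}: rank = 10 — does not pass, so Negative.
{rank=10, suit=spades, pile=1}: rank = 10 — does not pass, so Negative.

Positive, Negative, Negative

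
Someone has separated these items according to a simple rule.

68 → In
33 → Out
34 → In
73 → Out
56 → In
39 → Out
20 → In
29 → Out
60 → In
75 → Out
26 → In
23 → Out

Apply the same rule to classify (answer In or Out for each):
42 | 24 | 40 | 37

In, In, In, Out

Looking at the examples, the only property every 'In' case has and every 'Out' case lacks is: even.
In: 42, since 42 is even. In: 24, since 24 is even. In: 40, since 40 is even. Out: 37, since 37 is odd.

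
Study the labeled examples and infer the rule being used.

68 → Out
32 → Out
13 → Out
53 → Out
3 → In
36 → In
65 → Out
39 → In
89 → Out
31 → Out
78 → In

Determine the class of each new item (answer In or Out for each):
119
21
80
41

Out, In, Out, Out

Checking candidate rules against both groups, what survives is: multiple of 3.
119 → 119 = 3·39 + 2 → Out. 21 → 21 = 3·7 → In. 80 → 80 = 3·26 + 2 → Out. 41 → 41 = 3·13 + 2 → Out.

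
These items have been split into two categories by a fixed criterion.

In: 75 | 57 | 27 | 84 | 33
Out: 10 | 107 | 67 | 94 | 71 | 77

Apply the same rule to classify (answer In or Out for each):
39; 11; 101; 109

The pattern is that an item is 'In' exactly when: multiple of 3.
In: 39, since 39 = 3·13.
Out: 11, since 11 = 3·3 + 2.
Out: 101, since 101 = 3·33 + 2.
Out: 109, since 109 = 3·36 + 1.

In, Out, Out, Out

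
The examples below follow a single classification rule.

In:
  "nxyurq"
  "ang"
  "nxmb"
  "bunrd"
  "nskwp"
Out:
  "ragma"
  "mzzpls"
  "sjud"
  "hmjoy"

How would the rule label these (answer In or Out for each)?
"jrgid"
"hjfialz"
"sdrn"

'In' ⟺ contains 'n'.
"jrgid": no 'n' — does not fit, so Out. "hjfialz": no 'n' — does not fit, so Out. "sdrn": has 'n' — fits, so In.

Out, Out, In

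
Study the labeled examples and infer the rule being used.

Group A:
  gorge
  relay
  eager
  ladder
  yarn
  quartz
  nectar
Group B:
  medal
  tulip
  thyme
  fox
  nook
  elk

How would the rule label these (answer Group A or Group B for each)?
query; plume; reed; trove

Looking at the examples, the only property every 'Group A' case has and every 'Group B' case lacks is: contains 'r'.
query → has 'r' → Group A.
plume → no 'r' → Group B.
reed → has 'r' → Group A.
trove → has 'r' → Group A.

Group A, Group B, Group A, Group A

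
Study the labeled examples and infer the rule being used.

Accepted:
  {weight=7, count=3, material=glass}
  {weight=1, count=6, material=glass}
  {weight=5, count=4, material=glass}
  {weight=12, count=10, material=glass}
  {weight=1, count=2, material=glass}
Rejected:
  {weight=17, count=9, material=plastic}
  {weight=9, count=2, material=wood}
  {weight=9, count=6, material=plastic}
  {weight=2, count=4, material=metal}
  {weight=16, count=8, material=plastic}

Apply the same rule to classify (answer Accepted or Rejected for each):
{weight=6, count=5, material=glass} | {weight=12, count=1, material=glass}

Accepted, Accepted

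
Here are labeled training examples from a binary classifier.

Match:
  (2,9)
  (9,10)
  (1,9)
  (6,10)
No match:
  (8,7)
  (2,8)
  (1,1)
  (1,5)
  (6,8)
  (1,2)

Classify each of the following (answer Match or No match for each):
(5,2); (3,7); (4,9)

'Match' ⟺ second ≥ 9.
(5,2): No match (second 2). (3,7): No match (second 7). (4,9): Match (second 9).

No match, No match, Match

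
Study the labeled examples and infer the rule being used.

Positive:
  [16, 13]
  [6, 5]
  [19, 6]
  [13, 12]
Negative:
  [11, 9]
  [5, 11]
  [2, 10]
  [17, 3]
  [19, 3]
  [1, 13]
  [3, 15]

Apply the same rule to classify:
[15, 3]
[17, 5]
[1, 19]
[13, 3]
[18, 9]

The distinguishing property — sum is odd — holds for all the 'Positive' cases and none of the 'Negative' cases.
[15, 3]: Negative (15+3 = 18).
[17, 5]: Negative (17+5 = 22).
[1, 19]: Negative (1+19 = 20).
[13, 3]: Negative (13+3 = 16).
[18, 9]: Positive (18+9 = 27).

Negative, Negative, Negative, Negative, Positive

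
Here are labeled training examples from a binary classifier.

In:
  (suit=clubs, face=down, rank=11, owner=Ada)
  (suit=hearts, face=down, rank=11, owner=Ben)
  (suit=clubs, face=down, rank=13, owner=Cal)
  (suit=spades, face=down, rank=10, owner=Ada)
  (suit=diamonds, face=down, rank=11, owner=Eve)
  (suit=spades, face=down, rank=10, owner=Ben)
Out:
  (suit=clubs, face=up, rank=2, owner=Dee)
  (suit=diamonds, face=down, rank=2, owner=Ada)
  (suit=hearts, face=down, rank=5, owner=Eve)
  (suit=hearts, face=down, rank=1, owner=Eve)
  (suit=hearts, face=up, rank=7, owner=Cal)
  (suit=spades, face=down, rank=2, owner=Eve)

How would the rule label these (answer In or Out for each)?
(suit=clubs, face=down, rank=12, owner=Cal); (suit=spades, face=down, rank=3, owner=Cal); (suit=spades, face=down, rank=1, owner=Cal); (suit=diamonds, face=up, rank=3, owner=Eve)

In, Out, Out, Out

A rule that fits every label: rank ≥ 10 — true of each 'In' example, false of each 'Out' one.
(suit=clubs, face=down, rank=12, owner=Cal) — rank = 12, hence In.
(suit=spades, face=down, rank=3, owner=Cal) — rank = 3, hence Out.
(suit=spades, face=down, rank=1, owner=Cal) — rank = 1, hence Out.
(suit=diamonds, face=up, rank=3, owner=Eve) — rank = 3, hence Out.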